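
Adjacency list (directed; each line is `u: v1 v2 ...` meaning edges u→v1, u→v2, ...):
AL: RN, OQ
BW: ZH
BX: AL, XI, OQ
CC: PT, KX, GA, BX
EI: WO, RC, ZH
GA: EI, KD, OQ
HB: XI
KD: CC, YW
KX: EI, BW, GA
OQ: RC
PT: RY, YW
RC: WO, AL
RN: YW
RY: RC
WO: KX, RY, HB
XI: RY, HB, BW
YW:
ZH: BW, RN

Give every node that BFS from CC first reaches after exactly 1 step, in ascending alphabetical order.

Level 0: CC
Level 1: BX, GA, KX, PT
Level 2: AL, BW, EI, KD, OQ, RY, XI, YW
Level 3: HB, RC, RN, WO, ZH

BX, GA, KX, PT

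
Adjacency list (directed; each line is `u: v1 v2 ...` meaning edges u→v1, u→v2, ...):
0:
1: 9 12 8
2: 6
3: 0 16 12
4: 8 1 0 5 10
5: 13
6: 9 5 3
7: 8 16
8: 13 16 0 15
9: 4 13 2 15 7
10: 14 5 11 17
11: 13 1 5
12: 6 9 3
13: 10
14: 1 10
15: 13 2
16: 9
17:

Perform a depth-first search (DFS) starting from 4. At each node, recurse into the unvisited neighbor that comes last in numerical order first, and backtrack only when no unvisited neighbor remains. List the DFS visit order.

4, 10, 17, 14, 1, 12, 9, 15, 13, 2, 6, 5, 3, 16, 0, 7, 8, 11

Visit 4
4 → 10
10 → 17
10 → 14
14 → 1
1 → 12
12 → 9
9 → 15
15 → 13
15 → 2
2 → 6
6 → 5
6 → 3
3 → 16
3 → 0
9 → 7
7 → 8
10 → 11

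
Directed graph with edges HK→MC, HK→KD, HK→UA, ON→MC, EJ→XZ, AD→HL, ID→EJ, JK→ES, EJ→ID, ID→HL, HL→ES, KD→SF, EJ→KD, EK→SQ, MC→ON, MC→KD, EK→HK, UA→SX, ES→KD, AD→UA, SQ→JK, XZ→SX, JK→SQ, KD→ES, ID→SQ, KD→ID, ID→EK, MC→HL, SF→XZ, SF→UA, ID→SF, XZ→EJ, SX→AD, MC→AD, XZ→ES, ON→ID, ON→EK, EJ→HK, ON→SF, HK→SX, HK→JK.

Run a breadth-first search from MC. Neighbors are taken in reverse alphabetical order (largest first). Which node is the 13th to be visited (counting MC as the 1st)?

Visit MC; enqueue ON, KD, HL, AD → queue [ON, KD, HL, AD]
Visit ON; enqueue SF, ID, EK → queue [KD, HL, AD, SF, ID, EK]
Visit KD; enqueue ES → queue [HL, AD, SF, ID, EK, ES]
Visit HL → queue [AD, SF, ID, EK, ES]
Visit AD; enqueue UA → queue [SF, ID, EK, ES, UA]
Visit SF; enqueue XZ → queue [ID, EK, ES, UA, XZ]
Visit ID; enqueue SQ, EJ → queue [EK, ES, UA, XZ, SQ, EJ]
Visit EK; enqueue HK → queue [ES, UA, XZ, SQ, EJ, HK]
Visit ES → queue [UA, XZ, SQ, EJ, HK]
Visit UA; enqueue SX → queue [XZ, SQ, EJ, HK, SX]
Visit XZ → queue [SQ, EJ, HK, SX]
Visit SQ; enqueue JK → queue [EJ, HK, SX, JK]
Visit EJ → queue [HK, SX, JK]
Visit HK → queue [SX, JK]
Visit SX → queue [JK]
Visit JK → queue []

Visit order: MC, ON, KD, HL, AD, SF, ID, EK, ES, UA, XZ, SQ, EJ, HK, SX, JK

EJ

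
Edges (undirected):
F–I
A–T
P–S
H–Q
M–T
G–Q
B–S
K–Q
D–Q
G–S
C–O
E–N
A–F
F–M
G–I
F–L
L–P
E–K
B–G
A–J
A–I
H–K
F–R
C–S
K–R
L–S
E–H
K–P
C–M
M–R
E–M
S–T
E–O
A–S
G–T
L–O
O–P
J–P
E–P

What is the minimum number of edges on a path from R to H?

Level 0: R
Level 1: F, K, M
Level 2: A, C, E, H, I, L, P, Q, T
Level 3: D, G, J, N, O, S
Level 4: B
H first appears at level 2.

2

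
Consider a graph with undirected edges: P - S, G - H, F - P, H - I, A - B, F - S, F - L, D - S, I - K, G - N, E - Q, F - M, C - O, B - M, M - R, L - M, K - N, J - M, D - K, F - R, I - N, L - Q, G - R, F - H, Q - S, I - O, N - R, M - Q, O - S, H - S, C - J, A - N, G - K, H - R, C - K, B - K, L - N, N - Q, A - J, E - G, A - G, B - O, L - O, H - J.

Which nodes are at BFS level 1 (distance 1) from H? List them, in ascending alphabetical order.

Level 0: H
Level 1: F, G, I, J, R, S
Level 2: A, C, D, E, K, L, M, N, O, P, Q
Level 3: B

F, G, I, J, R, S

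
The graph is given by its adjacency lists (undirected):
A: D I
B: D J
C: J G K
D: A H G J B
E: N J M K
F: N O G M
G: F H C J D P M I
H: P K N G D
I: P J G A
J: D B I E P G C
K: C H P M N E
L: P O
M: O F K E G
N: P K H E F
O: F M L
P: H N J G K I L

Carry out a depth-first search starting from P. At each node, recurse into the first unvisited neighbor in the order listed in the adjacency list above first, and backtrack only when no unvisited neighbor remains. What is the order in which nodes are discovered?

P H K C J D A I G F N E M O L B

Visit P
P → H
H → K
K → C
C → J
J → D
D → A
A → I
I → G
G → F
F → N
N → E
E → M
M → O
O → L
D → B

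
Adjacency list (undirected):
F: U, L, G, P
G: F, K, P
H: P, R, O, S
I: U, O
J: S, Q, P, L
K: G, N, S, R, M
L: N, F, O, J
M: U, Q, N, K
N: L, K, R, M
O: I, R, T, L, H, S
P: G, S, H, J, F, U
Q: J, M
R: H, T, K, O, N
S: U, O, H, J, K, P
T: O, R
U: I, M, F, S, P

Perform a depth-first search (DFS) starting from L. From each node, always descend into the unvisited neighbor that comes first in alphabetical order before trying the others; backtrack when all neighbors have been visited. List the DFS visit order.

Visit L
L → F
F → G
G → K
K → M
M → N
N → R
R → H
H → O
O → I
I → U
U → P
P → J
J → Q
J → S
O → T

L -> F -> G -> K -> M -> N -> R -> H -> O -> I -> U -> P -> J -> Q -> S -> T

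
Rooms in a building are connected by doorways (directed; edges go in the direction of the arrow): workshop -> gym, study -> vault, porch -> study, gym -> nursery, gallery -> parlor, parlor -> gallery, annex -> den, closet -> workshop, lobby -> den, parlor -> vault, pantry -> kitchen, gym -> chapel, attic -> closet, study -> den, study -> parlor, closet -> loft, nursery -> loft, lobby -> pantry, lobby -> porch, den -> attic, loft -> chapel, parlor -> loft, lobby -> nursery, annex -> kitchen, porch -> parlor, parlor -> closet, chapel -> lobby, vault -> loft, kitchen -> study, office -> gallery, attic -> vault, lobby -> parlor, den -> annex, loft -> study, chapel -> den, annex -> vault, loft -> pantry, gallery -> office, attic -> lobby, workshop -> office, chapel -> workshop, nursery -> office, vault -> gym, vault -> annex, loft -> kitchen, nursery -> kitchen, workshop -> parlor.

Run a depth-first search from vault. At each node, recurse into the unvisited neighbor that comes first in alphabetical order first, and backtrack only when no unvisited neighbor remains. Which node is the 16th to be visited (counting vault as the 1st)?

porch

Visit vault
vault → annex
annex → den
den → attic
attic → closet
closet → loft
loft → chapel
chapel → lobby
lobby → nursery
nursery → kitchen
kitchen → study
study → parlor
parlor → gallery
gallery → office
lobby → pantry
lobby → porch
chapel → workshop
workshop → gym

Visit order: vault, annex, den, attic, closet, loft, chapel, lobby, nursery, kitchen, study, parlor, gallery, office, pantry, porch, workshop, gym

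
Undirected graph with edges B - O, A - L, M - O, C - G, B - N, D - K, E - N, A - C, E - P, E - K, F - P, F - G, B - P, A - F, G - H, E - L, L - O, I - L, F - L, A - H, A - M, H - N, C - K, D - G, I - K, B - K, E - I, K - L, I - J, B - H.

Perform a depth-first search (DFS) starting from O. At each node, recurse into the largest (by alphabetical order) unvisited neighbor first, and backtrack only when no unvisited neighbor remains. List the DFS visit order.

Visit O
O → M
M → A
A → L
L → K
K → I
I → J
I → E
E → P
P → F
F → G
G → H
H → N
N → B
G → D
G → C

O, M, A, L, K, I, J, E, P, F, G, H, N, B, D, C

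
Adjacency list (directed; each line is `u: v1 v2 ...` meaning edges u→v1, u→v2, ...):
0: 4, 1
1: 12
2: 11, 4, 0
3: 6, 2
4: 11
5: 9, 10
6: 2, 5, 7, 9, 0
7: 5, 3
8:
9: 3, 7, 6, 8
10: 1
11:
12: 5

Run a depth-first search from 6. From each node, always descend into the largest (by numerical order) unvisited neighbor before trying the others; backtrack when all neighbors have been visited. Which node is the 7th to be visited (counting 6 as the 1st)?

1

Visit 6
6 → 9
9 → 8
9 → 7
7 → 5
5 → 10
10 → 1
1 → 12
7 → 3
3 → 2
2 → 11
2 → 4
2 → 0

Visit order: 6, 9, 8, 7, 5, 10, 1, 12, 3, 2, 11, 4, 0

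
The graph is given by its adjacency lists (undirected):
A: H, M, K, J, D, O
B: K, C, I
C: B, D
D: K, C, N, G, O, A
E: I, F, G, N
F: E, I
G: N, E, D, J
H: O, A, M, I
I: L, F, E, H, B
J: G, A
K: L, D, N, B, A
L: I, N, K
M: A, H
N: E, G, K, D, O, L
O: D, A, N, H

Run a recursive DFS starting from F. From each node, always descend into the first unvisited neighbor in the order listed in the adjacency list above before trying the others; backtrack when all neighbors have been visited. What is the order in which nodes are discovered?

F -> E -> I -> L -> N -> G -> D -> K -> B -> C -> A -> H -> O -> M -> J

Visit F
F → E
E → I
I → L
L → N
N → G
G → D
D → K
K → B
B → C
K → A
A → H
H → O
H → M
A → J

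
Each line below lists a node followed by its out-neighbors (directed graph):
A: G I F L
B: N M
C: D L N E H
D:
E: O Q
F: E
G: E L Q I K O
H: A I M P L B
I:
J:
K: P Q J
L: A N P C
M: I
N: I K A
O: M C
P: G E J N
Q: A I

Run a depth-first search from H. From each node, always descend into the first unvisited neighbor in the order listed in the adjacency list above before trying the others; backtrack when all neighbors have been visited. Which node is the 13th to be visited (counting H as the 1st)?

Visit H
H → A
A → G
G → E
E → O
O → M
M → I
O → C
C → D
C → L
L → N
N → K
K → P
P → J
K → Q
A → F
H → B

Visit order: H, A, G, E, O, M, I, C, D, L, N, K, P, J, Q, F, B

P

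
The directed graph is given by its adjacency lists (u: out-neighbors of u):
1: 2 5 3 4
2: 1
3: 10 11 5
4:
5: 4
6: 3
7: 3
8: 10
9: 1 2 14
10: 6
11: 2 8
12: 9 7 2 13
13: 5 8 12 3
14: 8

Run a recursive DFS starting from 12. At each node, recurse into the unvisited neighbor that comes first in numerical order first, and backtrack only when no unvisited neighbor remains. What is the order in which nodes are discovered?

12 2 1 3 5 4 10 6 11 8 7 9 14 13

Visit 12
12 → 2
2 → 1
1 → 3
3 → 5
5 → 4
3 → 10
10 → 6
3 → 11
11 → 8
12 → 7
12 → 9
9 → 14
12 → 13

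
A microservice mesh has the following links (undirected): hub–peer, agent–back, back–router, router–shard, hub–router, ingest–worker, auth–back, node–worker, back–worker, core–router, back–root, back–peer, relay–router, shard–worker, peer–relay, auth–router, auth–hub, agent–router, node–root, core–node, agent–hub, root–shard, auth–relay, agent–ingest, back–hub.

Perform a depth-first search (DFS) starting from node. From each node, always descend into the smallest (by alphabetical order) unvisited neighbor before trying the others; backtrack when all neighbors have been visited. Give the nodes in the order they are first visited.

Visit node
node → core
core → router
router → agent
agent → back
back → auth
auth → hub
hub → peer
peer → relay
back → root
root → shard
shard → worker
worker → ingest

node core router agent back auth hub peer relay root shard worker ingest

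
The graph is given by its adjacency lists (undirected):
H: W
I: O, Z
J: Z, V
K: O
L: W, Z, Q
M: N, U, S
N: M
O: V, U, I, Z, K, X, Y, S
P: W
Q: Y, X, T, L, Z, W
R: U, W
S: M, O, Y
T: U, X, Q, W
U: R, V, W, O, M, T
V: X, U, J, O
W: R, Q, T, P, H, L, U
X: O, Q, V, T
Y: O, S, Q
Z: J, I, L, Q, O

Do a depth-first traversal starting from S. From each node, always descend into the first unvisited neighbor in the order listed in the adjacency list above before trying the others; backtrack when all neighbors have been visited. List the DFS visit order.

S -> M -> N -> U -> R -> W -> Q -> Y -> O -> V -> X -> T -> J -> Z -> I -> L -> K -> P -> H

Visit S
S → M
M → N
M → U
U → R
R → W
W → Q
Q → Y
Y → O
O → V
V → X
X → T
V → J
J → Z
Z → I
Z → L
O → K
W → P
W → H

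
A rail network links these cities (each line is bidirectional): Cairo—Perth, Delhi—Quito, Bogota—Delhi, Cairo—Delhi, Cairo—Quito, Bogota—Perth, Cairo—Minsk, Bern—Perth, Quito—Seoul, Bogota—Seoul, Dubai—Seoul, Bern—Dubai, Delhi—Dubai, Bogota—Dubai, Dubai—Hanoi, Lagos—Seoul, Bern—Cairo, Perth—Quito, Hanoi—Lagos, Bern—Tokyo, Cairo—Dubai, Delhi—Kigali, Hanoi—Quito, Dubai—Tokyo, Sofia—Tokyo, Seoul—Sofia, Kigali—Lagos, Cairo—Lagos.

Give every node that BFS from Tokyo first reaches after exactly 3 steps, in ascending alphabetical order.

Kigali, Lagos, Minsk, Quito

Level 0: Tokyo
Level 1: Bern, Dubai, Sofia
Level 2: Bogota, Cairo, Delhi, Hanoi, Perth, Seoul
Level 3: Kigali, Lagos, Minsk, Quito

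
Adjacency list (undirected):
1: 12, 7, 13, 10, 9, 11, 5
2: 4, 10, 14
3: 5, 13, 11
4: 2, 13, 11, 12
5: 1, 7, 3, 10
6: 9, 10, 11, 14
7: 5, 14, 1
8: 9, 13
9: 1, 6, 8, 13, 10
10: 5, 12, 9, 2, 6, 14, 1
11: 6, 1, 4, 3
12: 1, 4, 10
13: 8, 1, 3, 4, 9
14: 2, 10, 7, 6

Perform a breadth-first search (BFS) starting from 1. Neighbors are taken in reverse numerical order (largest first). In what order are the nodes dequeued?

1, 13, 12, 11, 10, 9, 7, 5, 8, 4, 3, 6, 14, 2

Visit 1; enqueue 13, 12, 11, 10, 9, 7, 5 → queue [13, 12, 11, 10, 9, 7, 5]
Visit 13; enqueue 8, 4, 3 → queue [12, 11, 10, 9, 7, 5, 8, 4, 3]
Visit 12 → queue [11, 10, 9, 7, 5, 8, 4, 3]
Visit 11; enqueue 6 → queue [10, 9, 7, 5, 8, 4, 3, 6]
Visit 10; enqueue 14, 2 → queue [9, 7, 5, 8, 4, 3, 6, 14, 2]
Visit 9 → queue [7, 5, 8, 4, 3, 6, 14, 2]
Visit 7 → queue [5, 8, 4, 3, 6, 14, 2]
Visit 5 → queue [8, 4, 3, 6, 14, 2]
Visit 8 → queue [4, 3, 6, 14, 2]
Visit 4 → queue [3, 6, 14, 2]
Visit 3 → queue [6, 14, 2]
Visit 6 → queue [14, 2]
Visit 14 → queue [2]
Visit 2 → queue []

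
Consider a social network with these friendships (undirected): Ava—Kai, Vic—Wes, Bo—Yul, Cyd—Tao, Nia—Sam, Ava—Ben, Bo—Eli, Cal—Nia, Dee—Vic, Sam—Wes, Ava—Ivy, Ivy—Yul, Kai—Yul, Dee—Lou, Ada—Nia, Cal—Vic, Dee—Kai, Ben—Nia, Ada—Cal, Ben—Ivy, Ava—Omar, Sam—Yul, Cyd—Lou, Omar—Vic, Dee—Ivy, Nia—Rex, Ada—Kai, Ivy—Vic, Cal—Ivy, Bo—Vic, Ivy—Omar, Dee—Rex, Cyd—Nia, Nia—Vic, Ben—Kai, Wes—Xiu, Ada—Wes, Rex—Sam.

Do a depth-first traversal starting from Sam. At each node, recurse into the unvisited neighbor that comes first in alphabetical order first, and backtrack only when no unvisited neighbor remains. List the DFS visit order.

Sam, Nia, Ada, Cal, Ivy, Ava, Ben, Kai, Dee, Lou, Cyd, Tao, Rex, Vic, Bo, Eli, Yul, Omar, Wes, Xiu

Visit Sam
Sam → Nia
Nia → Ada
Ada → Cal
Cal → Ivy
Ivy → Ava
Ava → Ben
Ben → Kai
Kai → Dee
Dee → Lou
Lou → Cyd
Cyd → Tao
Dee → Rex
Dee → Vic
Vic → Bo
Bo → Eli
Bo → Yul
Vic → Omar
Vic → Wes
Wes → Xiu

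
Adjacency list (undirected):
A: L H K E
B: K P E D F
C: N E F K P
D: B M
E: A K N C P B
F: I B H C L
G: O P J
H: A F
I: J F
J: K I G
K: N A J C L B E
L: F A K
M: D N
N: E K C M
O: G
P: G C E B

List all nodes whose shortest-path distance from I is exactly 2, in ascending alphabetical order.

B, C, G, H, K, L

Level 0: I
Level 1: F, J
Level 2: B, C, G, H, K, L
Level 3: A, D, E, N, O, P
Level 4: M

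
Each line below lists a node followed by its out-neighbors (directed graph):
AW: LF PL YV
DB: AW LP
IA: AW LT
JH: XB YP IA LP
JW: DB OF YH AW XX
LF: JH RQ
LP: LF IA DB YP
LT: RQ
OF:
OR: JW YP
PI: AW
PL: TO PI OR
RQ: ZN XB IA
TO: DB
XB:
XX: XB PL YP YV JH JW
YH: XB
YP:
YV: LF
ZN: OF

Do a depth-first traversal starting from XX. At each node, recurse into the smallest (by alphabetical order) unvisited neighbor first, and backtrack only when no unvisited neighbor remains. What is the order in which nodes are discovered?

Visit XX
XX → JH
JH → IA
IA → AW
AW → LF
LF → RQ
RQ → XB
RQ → ZN
ZN → OF
AW → PL
PL → OR
OR → JW
JW → DB
DB → LP
LP → YP
JW → YH
PL → PI
PL → TO
AW → YV
IA → LT

XX -> JH -> IA -> AW -> LF -> RQ -> XB -> ZN -> OF -> PL -> OR -> JW -> DB -> LP -> YP -> YH -> PI -> TO -> YV -> LT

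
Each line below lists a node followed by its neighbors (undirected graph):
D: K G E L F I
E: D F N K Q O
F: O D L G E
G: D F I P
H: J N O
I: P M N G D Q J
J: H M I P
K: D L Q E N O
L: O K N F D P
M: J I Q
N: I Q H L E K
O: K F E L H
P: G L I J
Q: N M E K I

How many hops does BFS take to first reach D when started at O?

2

Level 0: O
Level 1: E, F, H, K, L
Level 2: D, G, J, N, P, Q
Level 3: I, M
D first appears at level 2.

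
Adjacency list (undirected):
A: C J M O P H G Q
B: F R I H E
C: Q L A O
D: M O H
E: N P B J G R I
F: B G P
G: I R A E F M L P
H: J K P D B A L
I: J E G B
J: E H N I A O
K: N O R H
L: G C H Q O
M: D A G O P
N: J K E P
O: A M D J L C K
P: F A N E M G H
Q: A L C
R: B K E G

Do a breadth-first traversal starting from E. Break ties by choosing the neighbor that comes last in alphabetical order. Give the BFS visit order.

E -> R -> P -> N -> J -> I -> G -> B -> K -> M -> H -> F -> A -> O -> L -> D -> Q -> C

Visit E; enqueue R, P, N, J, I, G, B → queue [R, P, N, J, I, G, B]
Visit R; enqueue K → queue [P, N, J, I, G, B, K]
Visit P; enqueue M, H, F, A → queue [N, J, I, G, B, K, M, H, F, A]
Visit N → queue [J, I, G, B, K, M, H, F, A]
Visit J; enqueue O → queue [I, G, B, K, M, H, F, A, O]
Visit I → queue [G, B, K, M, H, F, A, O]
Visit G; enqueue L → queue [B, K, M, H, F, A, O, L]
Visit B → queue [K, M, H, F, A, O, L]
Visit K → queue [M, H, F, A, O, L]
Visit M; enqueue D → queue [H, F, A, O, L, D]
Visit H → queue [F, A, O, L, D]
Visit F → queue [A, O, L, D]
Visit A; enqueue Q, C → queue [O, L, D, Q, C]
Visit O → queue [L, D, Q, C]
Visit L → queue [D, Q, C]
Visit D → queue [Q, C]
Visit Q → queue [C]
Visit C → queue []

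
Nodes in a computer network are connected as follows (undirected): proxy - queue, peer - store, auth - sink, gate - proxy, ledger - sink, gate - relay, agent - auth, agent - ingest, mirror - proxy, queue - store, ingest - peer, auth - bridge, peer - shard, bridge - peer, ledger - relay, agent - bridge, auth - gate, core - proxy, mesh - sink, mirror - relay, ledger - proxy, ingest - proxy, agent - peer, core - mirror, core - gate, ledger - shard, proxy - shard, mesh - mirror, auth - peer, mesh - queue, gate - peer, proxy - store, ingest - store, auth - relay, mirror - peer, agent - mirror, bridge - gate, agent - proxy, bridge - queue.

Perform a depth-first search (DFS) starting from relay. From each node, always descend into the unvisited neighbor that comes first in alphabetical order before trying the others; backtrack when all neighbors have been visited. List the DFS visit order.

Visit relay
relay → auth
auth → agent
agent → bridge
bridge → gate
gate → core
core → mirror
mirror → mesh
mesh → queue
queue → proxy
proxy → ingest
ingest → peer
peer → shard
shard → ledger
ledger → sink
peer → store

relay, auth, agent, bridge, gate, core, mirror, mesh, queue, proxy, ingest, peer, shard, ledger, sink, store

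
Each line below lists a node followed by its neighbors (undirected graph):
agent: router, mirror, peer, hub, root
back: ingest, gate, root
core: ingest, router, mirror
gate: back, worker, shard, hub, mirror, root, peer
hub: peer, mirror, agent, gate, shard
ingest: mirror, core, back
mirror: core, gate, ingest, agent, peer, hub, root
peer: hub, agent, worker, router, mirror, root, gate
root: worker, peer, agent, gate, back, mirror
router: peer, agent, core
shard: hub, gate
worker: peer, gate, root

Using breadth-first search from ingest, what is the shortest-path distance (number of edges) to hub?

Level 0: ingest
Level 1: back, core, mirror
Level 2: agent, gate, hub, peer, root, router
Level 3: shard, worker
hub first appears at level 2.

2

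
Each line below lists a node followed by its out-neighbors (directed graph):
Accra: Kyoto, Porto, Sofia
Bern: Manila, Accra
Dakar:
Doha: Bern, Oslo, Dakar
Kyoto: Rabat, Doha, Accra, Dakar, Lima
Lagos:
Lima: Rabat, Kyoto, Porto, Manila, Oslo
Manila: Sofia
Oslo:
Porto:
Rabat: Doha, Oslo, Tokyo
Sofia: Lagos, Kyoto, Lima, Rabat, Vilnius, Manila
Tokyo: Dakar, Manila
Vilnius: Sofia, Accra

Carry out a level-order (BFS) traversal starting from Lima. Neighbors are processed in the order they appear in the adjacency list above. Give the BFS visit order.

Lima → Rabat → Kyoto → Porto → Manila → Oslo → Doha → Tokyo → Accra → Dakar → Sofia → Bern → Lagos → Vilnius

Visit Lima; enqueue Rabat, Kyoto, Porto, Manila, Oslo → queue [Rabat, Kyoto, Porto, Manila, Oslo]
Visit Rabat; enqueue Doha, Tokyo → queue [Kyoto, Porto, Manila, Oslo, Doha, Tokyo]
Visit Kyoto; enqueue Accra, Dakar → queue [Porto, Manila, Oslo, Doha, Tokyo, Accra, Dakar]
Visit Porto → queue [Manila, Oslo, Doha, Tokyo, Accra, Dakar]
Visit Manila; enqueue Sofia → queue [Oslo, Doha, Tokyo, Accra, Dakar, Sofia]
Visit Oslo → queue [Doha, Tokyo, Accra, Dakar, Sofia]
Visit Doha; enqueue Bern → queue [Tokyo, Accra, Dakar, Sofia, Bern]
Visit Tokyo → queue [Accra, Dakar, Sofia, Bern]
Visit Accra → queue [Dakar, Sofia, Bern]
Visit Dakar → queue [Sofia, Bern]
Visit Sofia; enqueue Lagos, Vilnius → queue [Bern, Lagos, Vilnius]
Visit Bern → queue [Lagos, Vilnius]
Visit Lagos → queue [Vilnius]
Visit Vilnius → queue []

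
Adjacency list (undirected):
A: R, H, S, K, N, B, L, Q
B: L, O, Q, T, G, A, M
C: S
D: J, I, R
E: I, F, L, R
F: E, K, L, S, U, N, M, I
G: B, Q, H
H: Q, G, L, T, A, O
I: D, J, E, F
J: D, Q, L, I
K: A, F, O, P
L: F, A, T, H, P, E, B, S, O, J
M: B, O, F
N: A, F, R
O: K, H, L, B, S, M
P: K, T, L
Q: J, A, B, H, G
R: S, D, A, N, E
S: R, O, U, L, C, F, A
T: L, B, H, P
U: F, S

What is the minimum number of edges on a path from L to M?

2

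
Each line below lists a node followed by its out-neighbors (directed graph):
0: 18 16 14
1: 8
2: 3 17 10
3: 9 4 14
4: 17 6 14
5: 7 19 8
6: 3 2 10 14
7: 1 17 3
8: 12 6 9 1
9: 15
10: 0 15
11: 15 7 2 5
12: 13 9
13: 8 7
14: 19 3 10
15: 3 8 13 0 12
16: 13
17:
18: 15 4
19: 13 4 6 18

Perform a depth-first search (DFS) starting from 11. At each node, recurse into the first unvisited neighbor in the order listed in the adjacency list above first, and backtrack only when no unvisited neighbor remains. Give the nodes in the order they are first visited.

Visit 11
11 → 15
15 → 3
3 → 9
3 → 4
4 → 17
4 → 6
6 → 2
2 → 10
10 → 0
0 → 18
0 → 16
16 → 13
13 → 8
8 → 12
8 → 1
13 → 7
0 → 14
14 → 19
11 → 5

11, 15, 3, 9, 4, 17, 6, 2, 10, 0, 18, 16, 13, 8, 12, 1, 7, 14, 19, 5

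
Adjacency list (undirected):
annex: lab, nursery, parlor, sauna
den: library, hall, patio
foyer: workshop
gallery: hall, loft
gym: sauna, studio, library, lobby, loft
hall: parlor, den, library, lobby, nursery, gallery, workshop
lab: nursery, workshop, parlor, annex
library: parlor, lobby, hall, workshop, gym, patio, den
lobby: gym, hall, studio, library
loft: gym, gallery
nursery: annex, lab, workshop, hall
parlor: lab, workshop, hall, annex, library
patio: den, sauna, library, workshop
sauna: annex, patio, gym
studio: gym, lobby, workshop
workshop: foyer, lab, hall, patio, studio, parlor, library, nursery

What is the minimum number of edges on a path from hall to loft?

2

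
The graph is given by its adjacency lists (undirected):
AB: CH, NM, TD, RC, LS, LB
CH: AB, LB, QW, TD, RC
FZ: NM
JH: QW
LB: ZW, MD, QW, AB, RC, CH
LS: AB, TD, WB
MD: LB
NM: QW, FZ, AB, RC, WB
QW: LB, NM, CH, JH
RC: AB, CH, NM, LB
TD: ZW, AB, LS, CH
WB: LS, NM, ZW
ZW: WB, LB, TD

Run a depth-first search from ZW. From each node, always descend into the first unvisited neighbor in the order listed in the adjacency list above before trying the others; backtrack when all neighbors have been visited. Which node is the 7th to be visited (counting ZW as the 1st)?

MD

Visit ZW
ZW → WB
WB → LS
LS → AB
AB → CH
CH → LB
LB → MD
LB → QW
QW → NM
NM → FZ
NM → RC
QW → JH
CH → TD

Visit order: ZW, WB, LS, AB, CH, LB, MD, QW, NM, FZ, RC, JH, TD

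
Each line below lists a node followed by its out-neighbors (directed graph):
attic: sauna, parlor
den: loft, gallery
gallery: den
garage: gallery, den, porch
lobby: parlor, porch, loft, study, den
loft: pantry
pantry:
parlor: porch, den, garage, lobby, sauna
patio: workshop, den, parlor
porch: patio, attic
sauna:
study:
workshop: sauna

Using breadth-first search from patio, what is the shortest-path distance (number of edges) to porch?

2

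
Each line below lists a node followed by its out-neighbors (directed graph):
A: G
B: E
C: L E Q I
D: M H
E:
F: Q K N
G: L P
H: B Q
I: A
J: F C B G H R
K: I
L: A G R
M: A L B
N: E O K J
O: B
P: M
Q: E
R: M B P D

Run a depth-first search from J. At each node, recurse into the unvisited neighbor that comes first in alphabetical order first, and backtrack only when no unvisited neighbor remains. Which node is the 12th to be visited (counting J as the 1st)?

Q

Visit J
J → B
B → E
J → C
C → I
I → A
A → G
G → L
L → R
R → D
D → H
H → Q
D → M
R → P
J → F
F → K
F → N
N → O

Visit order: J, B, E, C, I, A, G, L, R, D, H, Q, M, P, F, K, N, O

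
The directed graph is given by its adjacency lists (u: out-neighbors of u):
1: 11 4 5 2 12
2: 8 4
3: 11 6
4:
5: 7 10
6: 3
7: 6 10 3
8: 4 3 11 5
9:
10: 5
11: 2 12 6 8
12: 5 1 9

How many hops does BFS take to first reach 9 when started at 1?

Level 0: 1
Level 1: 2, 4, 5, 11, 12
Level 2: 6, 7, 8, 9, 10
Level 3: 3
9 first appears at level 2.

2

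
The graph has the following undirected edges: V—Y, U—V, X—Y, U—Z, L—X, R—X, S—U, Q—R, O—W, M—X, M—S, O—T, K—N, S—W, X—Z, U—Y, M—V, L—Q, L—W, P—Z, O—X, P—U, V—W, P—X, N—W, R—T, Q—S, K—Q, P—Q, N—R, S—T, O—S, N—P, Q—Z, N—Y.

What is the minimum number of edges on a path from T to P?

Level 0: T
Level 1: O, R, S
Level 2: M, N, Q, U, W, X
Level 3: K, L, P, V, Y, Z
P first appears at level 3.

3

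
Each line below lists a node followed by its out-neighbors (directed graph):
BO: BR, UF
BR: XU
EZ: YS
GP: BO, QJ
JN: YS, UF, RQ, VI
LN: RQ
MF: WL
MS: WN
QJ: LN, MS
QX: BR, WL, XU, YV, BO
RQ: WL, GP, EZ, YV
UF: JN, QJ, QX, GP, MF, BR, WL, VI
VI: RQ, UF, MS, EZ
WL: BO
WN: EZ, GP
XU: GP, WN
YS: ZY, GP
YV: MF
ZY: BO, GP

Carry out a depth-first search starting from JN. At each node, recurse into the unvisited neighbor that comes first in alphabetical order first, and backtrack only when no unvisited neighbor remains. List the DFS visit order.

Visit JN
JN → RQ
RQ → EZ
EZ → YS
YS → GP
GP → BO
BO → BR
BR → XU
XU → WN
BO → UF
UF → MF
MF → WL
UF → QJ
QJ → LN
QJ → MS
UF → QX
QX → YV
UF → VI
YS → ZY

JN, RQ, EZ, YS, GP, BO, BR, XU, WN, UF, MF, WL, QJ, LN, MS, QX, YV, VI, ZY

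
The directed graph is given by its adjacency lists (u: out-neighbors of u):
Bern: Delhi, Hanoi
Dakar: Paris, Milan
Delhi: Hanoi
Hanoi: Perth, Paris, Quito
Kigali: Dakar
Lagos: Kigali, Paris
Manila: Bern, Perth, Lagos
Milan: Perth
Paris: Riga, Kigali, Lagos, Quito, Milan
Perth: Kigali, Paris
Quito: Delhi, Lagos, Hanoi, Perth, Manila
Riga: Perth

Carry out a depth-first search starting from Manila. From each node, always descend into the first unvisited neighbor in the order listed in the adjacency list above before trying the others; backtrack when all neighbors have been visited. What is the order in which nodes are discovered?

Visit Manila
Manila → Bern
Bern → Delhi
Delhi → Hanoi
Hanoi → Perth
Perth → Kigali
Kigali → Dakar
Dakar → Paris
Paris → Riga
Paris → Lagos
Paris → Quito
Paris → Milan

Manila, Bern, Delhi, Hanoi, Perth, Kigali, Dakar, Paris, Riga, Lagos, Quito, Milan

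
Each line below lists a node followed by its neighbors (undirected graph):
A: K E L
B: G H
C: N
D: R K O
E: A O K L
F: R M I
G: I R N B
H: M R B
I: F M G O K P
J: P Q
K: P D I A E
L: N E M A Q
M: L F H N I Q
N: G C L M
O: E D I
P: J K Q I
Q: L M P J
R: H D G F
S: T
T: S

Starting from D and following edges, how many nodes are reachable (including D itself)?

18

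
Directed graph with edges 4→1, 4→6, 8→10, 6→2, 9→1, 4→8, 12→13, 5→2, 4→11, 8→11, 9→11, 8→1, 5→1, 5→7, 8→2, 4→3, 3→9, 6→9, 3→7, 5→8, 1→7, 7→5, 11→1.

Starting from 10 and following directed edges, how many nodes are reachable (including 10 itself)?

1

BFS from 10 visits: 10
Reachable nodes: 1 of 13 total.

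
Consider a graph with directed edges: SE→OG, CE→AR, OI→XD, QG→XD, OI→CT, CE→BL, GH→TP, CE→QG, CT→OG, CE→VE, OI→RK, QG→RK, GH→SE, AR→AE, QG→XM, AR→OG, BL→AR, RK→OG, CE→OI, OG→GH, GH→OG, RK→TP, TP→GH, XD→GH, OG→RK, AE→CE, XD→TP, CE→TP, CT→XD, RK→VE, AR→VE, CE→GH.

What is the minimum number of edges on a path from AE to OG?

Level 0: AE
Level 1: CE
Level 2: AR, BL, GH, OI, QG, TP, VE
Level 3: CT, OG, RK, SE, XD, XM
OG first appears at level 3.

3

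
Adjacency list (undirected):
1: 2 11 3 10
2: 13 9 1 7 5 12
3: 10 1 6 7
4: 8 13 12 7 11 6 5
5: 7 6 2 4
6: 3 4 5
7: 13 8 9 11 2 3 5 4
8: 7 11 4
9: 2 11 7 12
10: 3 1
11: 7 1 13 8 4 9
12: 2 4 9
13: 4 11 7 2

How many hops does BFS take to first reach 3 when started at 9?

2

Level 0: 9
Level 1: 2, 7, 11, 12
Level 2: 1, 3, 4, 5, 8, 13
Level 3: 6, 10
3 first appears at level 2.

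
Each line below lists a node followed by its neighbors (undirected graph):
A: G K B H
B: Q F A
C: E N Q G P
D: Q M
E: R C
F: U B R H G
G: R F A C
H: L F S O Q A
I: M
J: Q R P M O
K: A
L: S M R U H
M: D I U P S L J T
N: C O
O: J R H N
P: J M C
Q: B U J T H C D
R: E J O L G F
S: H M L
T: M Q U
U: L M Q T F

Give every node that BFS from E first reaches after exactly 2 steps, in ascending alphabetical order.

Level 0: E
Level 1: C, R
Level 2: F, G, J, L, N, O, P, Q
Level 3: A, B, D, H, M, S, T, U
Level 4: I, K

F, G, J, L, N, O, P, Q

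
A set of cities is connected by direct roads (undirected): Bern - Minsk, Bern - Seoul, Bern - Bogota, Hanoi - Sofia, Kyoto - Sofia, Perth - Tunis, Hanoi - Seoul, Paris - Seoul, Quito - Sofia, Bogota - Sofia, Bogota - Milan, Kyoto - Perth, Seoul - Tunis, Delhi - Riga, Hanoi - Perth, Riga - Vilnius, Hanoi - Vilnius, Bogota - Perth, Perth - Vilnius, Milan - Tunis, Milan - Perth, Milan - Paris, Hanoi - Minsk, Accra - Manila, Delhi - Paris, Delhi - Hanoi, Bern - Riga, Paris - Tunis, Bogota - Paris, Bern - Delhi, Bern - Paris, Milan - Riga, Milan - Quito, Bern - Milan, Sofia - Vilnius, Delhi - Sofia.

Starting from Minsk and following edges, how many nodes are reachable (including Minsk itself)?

15

BFS from Minsk visits: Minsk, Bern, Hanoi, Bogota, Delhi, Milan, Paris, Riga, Seoul, Perth, Sofia, Vilnius, Quito, Tunis, Kyoto
Reachable nodes: 15 of 17 total.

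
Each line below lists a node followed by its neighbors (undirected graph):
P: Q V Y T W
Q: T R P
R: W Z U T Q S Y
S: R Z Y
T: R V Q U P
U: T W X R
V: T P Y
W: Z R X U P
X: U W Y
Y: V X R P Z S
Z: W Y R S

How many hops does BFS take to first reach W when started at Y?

Level 0: Y
Level 1: P, R, S, V, X, Z
Level 2: Q, T, U, W
W first appears at level 2.

2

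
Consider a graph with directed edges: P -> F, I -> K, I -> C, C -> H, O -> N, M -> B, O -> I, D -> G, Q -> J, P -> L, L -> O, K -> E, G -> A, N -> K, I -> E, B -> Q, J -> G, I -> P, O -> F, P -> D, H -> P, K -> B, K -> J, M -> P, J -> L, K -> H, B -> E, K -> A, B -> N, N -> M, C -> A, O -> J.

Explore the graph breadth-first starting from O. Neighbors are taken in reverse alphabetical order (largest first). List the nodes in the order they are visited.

O -> N -> J -> I -> F -> M -> K -> L -> G -> P -> E -> C -> B -> H -> A -> D -> Q

Visit O; enqueue N, J, I, F → queue [N, J, I, F]
Visit N; enqueue M, K → queue [J, I, F, M, K]
Visit J; enqueue L, G → queue [I, F, M, K, L, G]
Visit I; enqueue P, E, C → queue [F, M, K, L, G, P, E, C]
Visit F → queue [M, K, L, G, P, E, C]
Visit M; enqueue B → queue [K, L, G, P, E, C, B]
Visit K; enqueue H, A → queue [L, G, P, E, C, B, H, A]
Visit L → queue [G, P, E, C, B, H, A]
Visit G → queue [P, E, C, B, H, A]
Visit P; enqueue D → queue [E, C, B, H, A, D]
Visit E → queue [C, B, H, A, D]
Visit C → queue [B, H, A, D]
Visit B; enqueue Q → queue [H, A, D, Q]
Visit H → queue [A, D, Q]
Visit A → queue [D, Q]
Visit D → queue [Q]
Visit Q → queue []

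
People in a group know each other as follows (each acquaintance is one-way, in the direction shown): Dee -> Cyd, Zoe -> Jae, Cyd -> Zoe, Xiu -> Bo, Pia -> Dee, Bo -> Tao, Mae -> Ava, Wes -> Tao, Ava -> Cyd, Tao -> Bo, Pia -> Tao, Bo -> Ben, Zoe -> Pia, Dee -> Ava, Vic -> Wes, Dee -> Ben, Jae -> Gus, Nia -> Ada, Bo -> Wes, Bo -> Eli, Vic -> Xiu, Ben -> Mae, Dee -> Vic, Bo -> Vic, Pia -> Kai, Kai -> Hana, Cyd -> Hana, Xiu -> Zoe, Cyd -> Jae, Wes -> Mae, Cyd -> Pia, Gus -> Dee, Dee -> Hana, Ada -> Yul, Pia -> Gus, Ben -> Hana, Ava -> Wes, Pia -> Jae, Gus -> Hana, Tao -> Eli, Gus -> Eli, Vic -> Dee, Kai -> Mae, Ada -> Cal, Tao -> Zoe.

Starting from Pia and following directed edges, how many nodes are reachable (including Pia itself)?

BFS from Pia visits: Pia, Dee, Gus, Jae, Kai, Tao, Ava, Ben, Cyd, Hana, Vic, Eli, Mae, Bo, Zoe, Wes, Xiu
Reachable nodes: 17 of 21 total.

17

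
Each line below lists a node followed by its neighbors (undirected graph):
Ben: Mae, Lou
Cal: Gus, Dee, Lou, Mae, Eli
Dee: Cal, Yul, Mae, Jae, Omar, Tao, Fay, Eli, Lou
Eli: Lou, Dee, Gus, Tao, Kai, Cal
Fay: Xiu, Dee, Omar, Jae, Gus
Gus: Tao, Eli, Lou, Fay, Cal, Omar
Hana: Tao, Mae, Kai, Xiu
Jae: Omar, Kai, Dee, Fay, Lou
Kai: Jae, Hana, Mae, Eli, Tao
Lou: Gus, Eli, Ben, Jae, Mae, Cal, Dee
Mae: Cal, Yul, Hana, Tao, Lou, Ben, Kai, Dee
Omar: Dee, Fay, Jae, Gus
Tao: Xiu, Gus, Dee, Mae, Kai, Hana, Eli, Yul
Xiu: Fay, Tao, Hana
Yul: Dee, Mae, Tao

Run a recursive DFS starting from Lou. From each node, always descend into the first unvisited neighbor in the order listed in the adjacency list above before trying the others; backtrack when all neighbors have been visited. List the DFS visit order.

Lou -> Gus -> Tao -> Xiu -> Fay -> Dee -> Cal -> Mae -> Yul -> Hana -> Kai -> Jae -> Omar -> Eli -> Ben

Visit Lou
Lou → Gus
Gus → Tao
Tao → Xiu
Xiu → Fay
Fay → Dee
Dee → Cal
Cal → Mae
Mae → Yul
Mae → Hana
Hana → Kai
Kai → Jae
Jae → Omar
Kai → Eli
Mae → Ben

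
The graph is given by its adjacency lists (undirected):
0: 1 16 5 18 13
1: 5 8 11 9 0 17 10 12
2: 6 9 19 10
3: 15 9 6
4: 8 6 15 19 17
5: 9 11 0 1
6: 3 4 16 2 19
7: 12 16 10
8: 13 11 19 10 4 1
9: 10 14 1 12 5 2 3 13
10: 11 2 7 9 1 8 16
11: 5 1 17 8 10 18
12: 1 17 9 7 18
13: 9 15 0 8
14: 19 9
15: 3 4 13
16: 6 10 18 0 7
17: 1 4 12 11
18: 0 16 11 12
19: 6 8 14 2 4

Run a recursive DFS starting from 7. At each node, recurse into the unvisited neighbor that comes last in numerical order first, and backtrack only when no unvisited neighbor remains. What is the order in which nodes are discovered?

Visit 7
7 → 16
16 → 18
18 → 12
12 → 17
17 → 11
11 → 10
10 → 9
9 → 14
14 → 19
19 → 8
8 → 13
13 → 15
15 → 4
4 → 6
6 → 3
6 → 2
13 → 0
0 → 5
5 → 1

7, 16, 18, 12, 17, 11, 10, 9, 14, 19, 8, 13, 15, 4, 6, 3, 2, 0, 5, 1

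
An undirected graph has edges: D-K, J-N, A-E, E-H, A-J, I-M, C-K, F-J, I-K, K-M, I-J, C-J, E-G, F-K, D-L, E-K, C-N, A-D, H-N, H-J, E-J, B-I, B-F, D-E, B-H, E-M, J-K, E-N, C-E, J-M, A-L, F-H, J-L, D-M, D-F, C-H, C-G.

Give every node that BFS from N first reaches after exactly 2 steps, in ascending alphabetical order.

Level 0: N
Level 1: C, E, H, J
Level 2: A, B, D, F, G, I, K, L, M

A, B, D, F, G, I, K, L, M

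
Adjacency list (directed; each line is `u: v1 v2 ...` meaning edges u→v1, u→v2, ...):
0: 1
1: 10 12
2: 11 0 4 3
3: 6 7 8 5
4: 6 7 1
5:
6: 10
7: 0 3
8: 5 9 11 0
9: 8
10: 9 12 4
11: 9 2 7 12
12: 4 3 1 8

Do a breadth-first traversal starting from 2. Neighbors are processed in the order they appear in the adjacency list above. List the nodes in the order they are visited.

2 -> 11 -> 0 -> 4 -> 3 -> 9 -> 7 -> 12 -> 1 -> 6 -> 8 -> 5 -> 10

Visit 2; enqueue 11, 0, 4, 3 → queue [11, 0, 4, 3]
Visit 11; enqueue 9, 7, 12 → queue [0, 4, 3, 9, 7, 12]
Visit 0; enqueue 1 → queue [4, 3, 9, 7, 12, 1]
Visit 4; enqueue 6 → queue [3, 9, 7, 12, 1, 6]
Visit 3; enqueue 8, 5 → queue [9, 7, 12, 1, 6, 8, 5]
Visit 9 → queue [7, 12, 1, 6, 8, 5]
Visit 7 → queue [12, 1, 6, 8, 5]
Visit 12 → queue [1, 6, 8, 5]
Visit 1; enqueue 10 → queue [6, 8, 5, 10]
Visit 6 → queue [8, 5, 10]
Visit 8 → queue [5, 10]
Visit 5 → queue [10]
Visit 10 → queue []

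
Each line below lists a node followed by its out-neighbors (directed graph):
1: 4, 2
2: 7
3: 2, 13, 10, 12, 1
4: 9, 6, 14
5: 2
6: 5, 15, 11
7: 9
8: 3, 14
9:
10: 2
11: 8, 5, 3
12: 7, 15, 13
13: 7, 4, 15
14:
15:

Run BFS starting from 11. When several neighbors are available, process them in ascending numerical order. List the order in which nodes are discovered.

Visit 11; enqueue 3, 5, 8 → queue [3, 5, 8]
Visit 3; enqueue 1, 2, 10, 12, 13 → queue [5, 8, 1, 2, 10, 12, 13]
Visit 5 → queue [8, 1, 2, 10, 12, 13]
Visit 8; enqueue 14 → queue [1, 2, 10, 12, 13, 14]
Visit 1; enqueue 4 → queue [2, 10, 12, 13, 14, 4]
Visit 2; enqueue 7 → queue [10, 12, 13, 14, 4, 7]
Visit 10 → queue [12, 13, 14, 4, 7]
Visit 12; enqueue 15 → queue [13, 14, 4, 7, 15]
Visit 13 → queue [14, 4, 7, 15]
Visit 14 → queue [4, 7, 15]
Visit 4; enqueue 6, 9 → queue [7, 15, 6, 9]
Visit 7 → queue [15, 6, 9]
Visit 15 → queue [6, 9]
Visit 6 → queue [9]
Visit 9 → queue []

11, 3, 5, 8, 1, 2, 10, 12, 13, 14, 4, 7, 15, 6, 9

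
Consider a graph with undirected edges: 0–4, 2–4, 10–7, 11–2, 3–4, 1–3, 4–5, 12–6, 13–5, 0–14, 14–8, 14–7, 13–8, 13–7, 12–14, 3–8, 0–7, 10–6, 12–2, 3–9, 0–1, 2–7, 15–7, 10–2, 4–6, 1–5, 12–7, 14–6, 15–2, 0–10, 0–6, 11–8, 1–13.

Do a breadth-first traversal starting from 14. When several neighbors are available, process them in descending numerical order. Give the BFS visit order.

Visit 14; enqueue 12, 8, 7, 6, 0 → queue [12, 8, 7, 6, 0]
Visit 12; enqueue 2 → queue [8, 7, 6, 0, 2]
Visit 8; enqueue 13, 11, 3 → queue [7, 6, 0, 2, 13, 11, 3]
Visit 7; enqueue 15, 10 → queue [6, 0, 2, 13, 11, 3, 15, 10]
Visit 6; enqueue 4 → queue [0, 2, 13, 11, 3, 15, 10, 4]
Visit 0; enqueue 1 → queue [2, 13, 11, 3, 15, 10, 4, 1]
Visit 2 → queue [13, 11, 3, 15, 10, 4, 1]
Visit 13; enqueue 5 → queue [11, 3, 15, 10, 4, 1, 5]
Visit 11 → queue [3, 15, 10, 4, 1, 5]
Visit 3; enqueue 9 → queue [15, 10, 4, 1, 5, 9]
Visit 15 → queue [10, 4, 1, 5, 9]
Visit 10 → queue [4, 1, 5, 9]
Visit 4 → queue [1, 5, 9]
Visit 1 → queue [5, 9]
Visit 5 → queue [9]
Visit 9 → queue []

14 → 12 → 8 → 7 → 6 → 0 → 2 → 13 → 11 → 3 → 15 → 10 → 4 → 1 → 5 → 9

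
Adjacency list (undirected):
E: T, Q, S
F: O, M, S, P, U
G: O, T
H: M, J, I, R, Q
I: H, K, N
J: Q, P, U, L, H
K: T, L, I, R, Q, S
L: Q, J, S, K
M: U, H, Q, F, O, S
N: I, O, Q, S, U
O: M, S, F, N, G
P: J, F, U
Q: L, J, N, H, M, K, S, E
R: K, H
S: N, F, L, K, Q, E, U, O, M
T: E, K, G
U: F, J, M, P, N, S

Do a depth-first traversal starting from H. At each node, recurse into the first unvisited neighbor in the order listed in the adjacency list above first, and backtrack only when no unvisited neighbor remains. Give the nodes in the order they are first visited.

H → M → U → F → O → S → N → I → K → T → E → Q → L → J → P → G → R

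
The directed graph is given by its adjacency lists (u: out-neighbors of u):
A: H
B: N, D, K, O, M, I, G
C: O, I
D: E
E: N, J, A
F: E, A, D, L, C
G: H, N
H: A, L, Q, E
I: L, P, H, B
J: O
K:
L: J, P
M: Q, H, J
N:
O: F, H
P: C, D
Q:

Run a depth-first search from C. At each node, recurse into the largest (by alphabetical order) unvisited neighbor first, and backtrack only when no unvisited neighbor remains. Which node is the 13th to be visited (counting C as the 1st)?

I

Visit C
C → O
O → H
H → Q
H → L
L → P
P → D
D → E
E → N
E → J
E → A
O → F
C → I
I → B
B → M
B → K
B → G

Visit order: C, O, H, Q, L, P, D, E, N, J, A, F, I, B, M, K, G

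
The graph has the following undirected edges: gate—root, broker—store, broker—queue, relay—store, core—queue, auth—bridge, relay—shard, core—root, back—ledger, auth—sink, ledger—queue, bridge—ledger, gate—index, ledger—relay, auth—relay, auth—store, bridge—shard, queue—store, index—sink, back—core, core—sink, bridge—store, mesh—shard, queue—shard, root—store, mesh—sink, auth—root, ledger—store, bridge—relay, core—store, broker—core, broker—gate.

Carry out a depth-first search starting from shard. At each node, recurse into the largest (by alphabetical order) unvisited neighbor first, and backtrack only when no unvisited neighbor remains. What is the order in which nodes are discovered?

Visit shard
shard → relay
relay → store
store → root
root → gate
gate → index
index → sink
sink → mesh
sink → core
core → queue
queue → ledger
ledger → bridge
bridge → auth
ledger → back
queue → broker

shard → relay → store → root → gate → index → sink → mesh → core → queue → ledger → bridge → auth → back → broker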